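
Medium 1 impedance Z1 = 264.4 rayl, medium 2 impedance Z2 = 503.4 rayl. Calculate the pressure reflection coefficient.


Given values:
  Z1 = 264.4 rayl, Z2 = 503.4 rayl
Formula: R = (Z2 - Z1) / (Z2 + Z1)
Numerator: Z2 - Z1 = 503.4 - 264.4 = 239.0
Denominator: Z2 + Z1 = 503.4 + 264.4 = 767.8
R = 239.0 / 767.8 = 0.3113

0.3113


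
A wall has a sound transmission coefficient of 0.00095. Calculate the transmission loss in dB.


Given values:
  tau = 0.00095
Formula: TL = 10 * log10(1 / tau)
Compute 1 / tau = 1 / 0.00095 = 1052.6316
Compute log10(1052.6316) = 3.022276
TL = 10 * 3.022276 = 30.22

30.22 dB


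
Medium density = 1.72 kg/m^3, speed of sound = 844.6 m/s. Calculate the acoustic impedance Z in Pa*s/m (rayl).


Given values:
  rho = 1.72 kg/m^3
  c = 844.6 m/s
Formula: Z = rho * c
Z = 1.72 * 844.6
Z = 1452.71

1452.71 rayl


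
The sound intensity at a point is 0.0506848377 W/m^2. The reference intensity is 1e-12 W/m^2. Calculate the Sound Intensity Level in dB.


Given values:
  I = 0.0506848377 W/m^2
  I_ref = 1e-12 W/m^2
Formula: SIL = 10 * log10(I / I_ref)
Compute ratio: I / I_ref = 50684837700
Compute log10: log10(50684837700) = 10.704878
Multiply: SIL = 10 * 10.704878 = 107.05

107.05 dB


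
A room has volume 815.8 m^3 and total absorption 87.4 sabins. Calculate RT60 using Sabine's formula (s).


Given values:
  V = 815.8 m^3
  A = 87.4 sabins
Formula: RT60 = 0.161 * V / A
Numerator: 0.161 * 815.8 = 131.3438
RT60 = 131.3438 / 87.4 = 1.503

1.503 s


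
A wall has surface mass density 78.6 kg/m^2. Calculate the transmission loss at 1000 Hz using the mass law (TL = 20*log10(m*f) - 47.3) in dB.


Given values:
  m = 78.6 kg/m^2, f = 1000 Hz
Formula: TL = 20 * log10(m * f) - 47.3
Compute m * f = 78.6 * 1000 = 78600.0
Compute log10(78600.0) = 4.895423
Compute 20 * 4.895423 = 97.9085
TL = 97.9085 - 47.3 = 50.61

50.61 dB


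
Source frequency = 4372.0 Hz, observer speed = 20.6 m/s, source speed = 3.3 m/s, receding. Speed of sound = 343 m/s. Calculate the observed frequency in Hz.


Given values:
  f_s = 4372.0 Hz, v_o = 20.6 m/s, v_s = 3.3 m/s
  Direction: receding
Formula: f_o = f_s * (c - v_o) / (c + v_s)
Numerator: c - v_o = 343 - 20.6 = 322.4
Denominator: c + v_s = 343 + 3.3 = 346.3
f_o = 4372.0 * 322.4 / 346.3 = 4070.27

4070.27 Hz


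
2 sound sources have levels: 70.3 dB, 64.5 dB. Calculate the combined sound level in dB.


Formula: L_total = 10 * log10( sum(10^(Li/10)) )
  Source 1: 10^(70.3/10) = 10715193.0524
  Source 2: 10^(64.5/10) = 2818382.9313
Sum of linear values = 13533575.9837
L_total = 10 * log10(13533575.9837) = 71.31

71.31 dB


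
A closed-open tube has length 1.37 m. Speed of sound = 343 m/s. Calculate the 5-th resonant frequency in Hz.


Given values:
  Tube type: closed-open, L = 1.37 m, c = 343 m/s, n = 5
Formula: f_n = (2n - 1) * c / (4 * L)
Compute 2n - 1 = 2*5 - 1 = 9
Compute 4 * L = 4 * 1.37 = 5.48
f = 9 * 343 / 5.48
f = 563.32

563.32 Hz


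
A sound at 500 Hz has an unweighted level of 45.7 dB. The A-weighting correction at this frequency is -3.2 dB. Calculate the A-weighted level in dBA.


Given values:
  SPL = 45.7 dB
  A-weighting at 500 Hz = -3.2 dB
Formula: L_A = SPL + A_weight
L_A = 45.7 + (-3.2)
L_A = 42.5

42.5 dBA


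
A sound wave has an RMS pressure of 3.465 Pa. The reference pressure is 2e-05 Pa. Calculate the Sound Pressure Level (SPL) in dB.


Given values:
  p = 3.465 Pa
  p_ref = 2e-05 Pa
Formula: SPL = 20 * log10(p / p_ref)
Compute ratio: p / p_ref = 3.465 / 2e-05 = 173250
Compute log10: log10(173250) = 5.238673
Multiply: SPL = 20 * 5.238673 = 104.77

104.77 dB


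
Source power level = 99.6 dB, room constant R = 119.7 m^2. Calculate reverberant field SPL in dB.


Given values:
  Lw = 99.6 dB, R = 119.7 m^2
Formula: SPL = Lw + 10 * log10(4 / R)
Compute 4 / R = 4 / 119.7 = 0.033417
Compute 10 * log10(0.033417) = -14.7603
SPL = 99.6 + (-14.7603) = 84.84

84.84 dB


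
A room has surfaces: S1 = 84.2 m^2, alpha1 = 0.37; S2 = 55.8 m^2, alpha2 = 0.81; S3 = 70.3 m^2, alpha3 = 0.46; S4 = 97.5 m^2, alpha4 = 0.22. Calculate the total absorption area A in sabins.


Given surfaces:
  Surface 1: 84.2 * 0.37 = 31.154
  Surface 2: 55.8 * 0.81 = 45.198
  Surface 3: 70.3 * 0.46 = 32.338
  Surface 4: 97.5 * 0.22 = 21.45
Formula: A = sum(Si * alpha_i)
A = 31.154 + 45.198 + 32.338 + 21.45
A = 130.14

130.14 sabins


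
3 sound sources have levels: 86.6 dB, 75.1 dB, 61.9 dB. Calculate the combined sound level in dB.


Formula: L_total = 10 * log10( sum(10^(Li/10)) )
  Source 1: 10^(86.6/10) = 457088189.6149
  Source 2: 10^(75.1/10) = 32359365.693
  Source 3: 10^(61.9/10) = 1548816.6189
Sum of linear values = 490996371.9268
L_total = 10 * log10(490996371.9268) = 86.91

86.91 dB


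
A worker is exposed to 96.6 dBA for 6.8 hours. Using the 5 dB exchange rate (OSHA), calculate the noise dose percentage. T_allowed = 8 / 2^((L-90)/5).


Given values:
  L = 96.6 dBA, T = 6.8 hours
Formula: T_allowed = 8 / 2^((L - 90) / 5)
Compute exponent: (96.6 - 90) / 5 = 1.32
Compute 2^(1.32) = 2.496661
T_allowed = 8 / 2.496661 = 3.20428 hours
Dose = (T / T_allowed) * 100
Dose = (6.8 / 3.20428) * 100 = 212.22

212.22 %


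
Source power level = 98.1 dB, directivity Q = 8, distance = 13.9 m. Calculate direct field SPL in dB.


Given values:
  Lw = 98.1 dB, Q = 8, r = 13.9 m
Formula: SPL = Lw + 10 * log10(Q / (4 * pi * r^2))
Compute 4 * pi * r^2 = 4 * pi * 13.9^2 = 2427.9485
Compute Q / denom = 8 / 2427.9485 = 0.00329496
Compute 10 * log10(0.00329496) = -24.8215
SPL = 98.1 + (-24.8215) = 73.28

73.28 dB


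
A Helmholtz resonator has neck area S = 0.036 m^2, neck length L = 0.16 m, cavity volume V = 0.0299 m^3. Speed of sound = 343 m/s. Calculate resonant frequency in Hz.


Given values:
  S = 0.036 m^2, L = 0.16 m, V = 0.0299 m^3, c = 343 m/s
Formula: f = (c / (2*pi)) * sqrt(S / (V * L))
Compute V * L = 0.0299 * 0.16 = 0.004784
Compute S / (V * L) = 0.036 / 0.004784 = 7.5251
Compute sqrt(7.5251) = 2.743192
Compute c / (2*pi) = 343 / 6.283185 = 54.590148
f = 54.590148 * 2.743192 = 149.75

149.75 Hz


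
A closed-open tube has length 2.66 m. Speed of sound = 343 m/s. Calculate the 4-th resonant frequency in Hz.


Given values:
  Tube type: closed-open, L = 2.66 m, c = 343 m/s, n = 4
Formula: f_n = (2n - 1) * c / (4 * L)
Compute 2n - 1 = 2*4 - 1 = 7
Compute 4 * L = 4 * 2.66 = 10.64
f = 7 * 343 / 10.64
f = 225.66

225.66 Hz


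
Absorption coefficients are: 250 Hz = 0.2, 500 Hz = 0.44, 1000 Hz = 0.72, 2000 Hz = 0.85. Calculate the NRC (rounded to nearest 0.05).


Given values:
  a_250 = 0.2, a_500 = 0.44
  a_1000 = 0.72, a_2000 = 0.85
Formula: NRC = (a250 + a500 + a1000 + a2000) / 4
Sum = 0.2 + 0.44 + 0.72 + 0.85 = 2.21
NRC = 2.21 / 4 = 0.5525
Rounded to nearest 0.05: 0.55

0.55


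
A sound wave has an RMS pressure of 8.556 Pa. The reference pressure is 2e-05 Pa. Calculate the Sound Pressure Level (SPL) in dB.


Given values:
  p = 8.556 Pa
  p_ref = 2e-05 Pa
Formula: SPL = 20 * log10(p / p_ref)
Compute ratio: p / p_ref = 8.556 / 2e-05 = 427800
Compute log10: log10(427800) = 5.631241
Multiply: SPL = 20 * 5.631241 = 112.62

112.62 dB


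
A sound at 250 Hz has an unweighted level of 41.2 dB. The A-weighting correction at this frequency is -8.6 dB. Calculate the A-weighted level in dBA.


Given values:
  SPL = 41.2 dB
  A-weighting at 250 Hz = -8.6 dB
Formula: L_A = SPL + A_weight
L_A = 41.2 + (-8.6)
L_A = 32.6

32.6 dBA


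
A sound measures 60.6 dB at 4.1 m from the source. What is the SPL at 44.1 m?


Given values:
  SPL1 = 60.6 dB, r1 = 4.1 m, r2 = 44.1 m
Formula: SPL2 = SPL1 - 20 * log10(r2 / r1)
Compute ratio: r2 / r1 = 44.1 / 4.1 = 10.7561
Compute log10: log10(10.7561) = 1.031655
Compute drop: 20 * 1.031655 = 20.6331
SPL2 = 60.6 - 20.6331 = 39.97

39.97 dB


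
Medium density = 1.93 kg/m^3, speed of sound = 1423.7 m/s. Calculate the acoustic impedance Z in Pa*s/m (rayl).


Given values:
  rho = 1.93 kg/m^3
  c = 1423.7 m/s
Formula: Z = rho * c
Z = 1.93 * 1423.7
Z = 2747.74

2747.74 rayl


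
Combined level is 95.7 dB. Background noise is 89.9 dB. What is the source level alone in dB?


Given values:
  L_total = 95.7 dB, L_bg = 89.9 dB
Formula: L_source = 10 * log10(10^(L_total/10) - 10^(L_bg/10))
Convert to linear:
  10^(95.7/10) = 3715352290.9717
  10^(89.9/10) = 977237220.9558
Difference: 3715352290.9717 - 977237220.9558 = 2738115070.0159
L_source = 10 * log10(2738115070.0159) = 94.37

94.37 dB


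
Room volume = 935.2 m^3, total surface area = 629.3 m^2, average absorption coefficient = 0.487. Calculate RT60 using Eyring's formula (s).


Given values:
  V = 935.2 m^3, S = 629.3 m^2, alpha = 0.487
Formula: RT60 = 0.161 * V / (-S * ln(1 - alpha))
Compute ln(1 - 0.487) = ln(0.513) = -0.667479
Denominator: -629.3 * -0.667479 = 420.0445
Numerator: 0.161 * 935.2 = 150.5672
RT60 = 150.5672 / 420.0445 = 0.358

0.358 s


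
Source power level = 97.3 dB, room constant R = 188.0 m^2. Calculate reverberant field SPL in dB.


Given values:
  Lw = 97.3 dB, R = 188.0 m^2
Formula: SPL = Lw + 10 * log10(4 / R)
Compute 4 / R = 4 / 188.0 = 0.021277
Compute 10 * log10(0.021277) = -16.7209
SPL = 97.3 + (-16.7209) = 80.58

80.58 dB


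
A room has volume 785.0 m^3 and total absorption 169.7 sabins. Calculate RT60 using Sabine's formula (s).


Given values:
  V = 785.0 m^3
  A = 169.7 sabins
Formula: RT60 = 0.161 * V / A
Numerator: 0.161 * 785.0 = 126.385
RT60 = 126.385 / 169.7 = 0.745

0.745 s


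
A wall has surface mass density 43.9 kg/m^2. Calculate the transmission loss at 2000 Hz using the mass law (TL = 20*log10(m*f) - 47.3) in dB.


Given values:
  m = 43.9 kg/m^2, f = 2000 Hz
Formula: TL = 20 * log10(m * f) - 47.3
Compute m * f = 43.9 * 2000 = 87800.0
Compute log10(87800.0) = 4.943495
Compute 20 * 4.943495 = 98.8699
TL = 98.8699 - 47.3 = 51.57

51.57 dB


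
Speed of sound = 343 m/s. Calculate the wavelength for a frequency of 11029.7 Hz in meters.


Given values:
  c = 343 m/s, f = 11029.7 Hz
Formula: lambda = c / f
lambda = 343 / 11029.7
lambda = 0.0311

0.0311 m


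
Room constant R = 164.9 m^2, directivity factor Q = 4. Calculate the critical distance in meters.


Given values:
  R = 164.9 m^2, Q = 4
Formula: d_c = 0.141 * sqrt(Q * R)
Compute Q * R = 4 * 164.9 = 659.6
Compute sqrt(659.6) = 25.6827
d_c = 0.141 * 25.6827 = 3.621

3.621 m


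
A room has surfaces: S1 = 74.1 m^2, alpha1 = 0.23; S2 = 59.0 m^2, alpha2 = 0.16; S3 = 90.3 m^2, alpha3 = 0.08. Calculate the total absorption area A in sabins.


Given surfaces:
  Surface 1: 74.1 * 0.23 = 17.043
  Surface 2: 59.0 * 0.16 = 9.44
  Surface 3: 90.3 * 0.08 = 7.224
Formula: A = sum(Si * alpha_i)
A = 17.043 + 9.44 + 7.224
A = 33.71

33.71 sabins


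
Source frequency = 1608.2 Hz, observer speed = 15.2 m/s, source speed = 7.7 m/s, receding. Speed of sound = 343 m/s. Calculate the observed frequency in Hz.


Given values:
  f_s = 1608.2 Hz, v_o = 15.2 m/s, v_s = 7.7 m/s
  Direction: receding
Formula: f_o = f_s * (c - v_o) / (c + v_s)
Numerator: c - v_o = 343 - 15.2 = 327.8
Denominator: c + v_s = 343 + 7.7 = 350.7
f_o = 1608.2 * 327.8 / 350.7 = 1503.19

1503.19 Hz


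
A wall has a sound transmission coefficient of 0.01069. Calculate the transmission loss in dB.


Given values:
  tau = 0.01069
Formula: TL = 10 * log10(1 / tau)
Compute 1 / tau = 1 / 0.01069 = 93.5454
Compute log10(93.5454) = 1.971022
TL = 10 * 1.971022 = 19.71

19.71 dB


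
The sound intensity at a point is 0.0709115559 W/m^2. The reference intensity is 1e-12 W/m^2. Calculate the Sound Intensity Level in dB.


Given values:
  I = 0.0709115559 W/m^2
  I_ref = 1e-12 W/m^2
Formula: SIL = 10 * log10(I / I_ref)
Compute ratio: I / I_ref = 70911555900
Compute log10: log10(70911555900) = 10.850717
Multiply: SIL = 10 * 10.850717 = 108.51

108.51 dB


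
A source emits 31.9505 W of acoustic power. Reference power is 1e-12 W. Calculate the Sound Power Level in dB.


Given values:
  W = 31.9505 W
  W_ref = 1e-12 W
Formula: SWL = 10 * log10(W / W_ref)
Compute ratio: W / W_ref = 31950500000000
Compute log10: log10(31950500000000) = 13.504478
Multiply: SWL = 10 * 13.504478 = 135.04

135.04 dB


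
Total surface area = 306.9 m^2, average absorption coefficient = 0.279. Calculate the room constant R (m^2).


Given values:
  S = 306.9 m^2, alpha = 0.279
Formula: R = S * alpha / (1 - alpha)
Numerator: 306.9 * 0.279 = 85.6251
Denominator: 1 - 0.279 = 0.721
R = 85.6251 / 0.721 = 118.76

118.76 m^2


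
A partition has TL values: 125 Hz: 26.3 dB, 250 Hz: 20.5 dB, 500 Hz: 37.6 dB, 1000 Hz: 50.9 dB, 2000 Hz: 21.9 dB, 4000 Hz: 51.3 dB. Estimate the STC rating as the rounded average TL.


Given TL values at each frequency:
  125 Hz: 26.3 dB
  250 Hz: 20.5 dB
  500 Hz: 37.6 dB
  1000 Hz: 50.9 dB
  2000 Hz: 21.9 dB
  4000 Hz: 51.3 dB
Formula: STC ~ round(average of TL values)
Sum = 26.3 + 20.5 + 37.6 + 50.9 + 21.9 + 51.3 = 208.5
Average = 208.5 / 6 = 34.75
Rounded: 35

35


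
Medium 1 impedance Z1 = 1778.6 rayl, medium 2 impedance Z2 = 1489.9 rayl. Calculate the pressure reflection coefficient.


Given values:
  Z1 = 1778.6 rayl, Z2 = 1489.9 rayl
Formula: R = (Z2 - Z1) / (Z2 + Z1)
Numerator: Z2 - Z1 = 1489.9 - 1778.6 = -288.7
Denominator: Z2 + Z1 = 1489.9 + 1778.6 = 3268.5
R = -288.7 / 3268.5 = -0.0883

-0.0883


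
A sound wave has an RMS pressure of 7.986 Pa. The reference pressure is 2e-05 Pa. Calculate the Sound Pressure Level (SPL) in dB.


Given values:
  p = 7.986 Pa
  p_ref = 2e-05 Pa
Formula: SPL = 20 * log10(p / p_ref)
Compute ratio: p / p_ref = 7.986 / 2e-05 = 399300
Compute log10: log10(399300) = 5.601299
Multiply: SPL = 20 * 5.601299 = 112.03

112.03 dB


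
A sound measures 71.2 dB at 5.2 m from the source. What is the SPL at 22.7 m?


Given values:
  SPL1 = 71.2 dB, r1 = 5.2 m, r2 = 22.7 m
Formula: SPL2 = SPL1 - 20 * log10(r2 / r1)
Compute ratio: r2 / r1 = 22.7 / 5.2 = 4.3654
Compute log10: log10(4.3654) = 0.640024
Compute drop: 20 * 0.640024 = 12.8005
SPL2 = 71.2 - 12.8005 = 58.4

58.4 dB


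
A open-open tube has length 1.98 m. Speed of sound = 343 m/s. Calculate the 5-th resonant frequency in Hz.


Given values:
  Tube type: open-open, L = 1.98 m, c = 343 m/s, n = 5
Formula: f_n = n * c / (2 * L)
Compute 2 * L = 2 * 1.98 = 3.96
f = 5 * 343 / 3.96
f = 433.08

433.08 Hz


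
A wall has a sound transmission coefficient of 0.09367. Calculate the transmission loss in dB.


Given values:
  tau = 0.09367
Formula: TL = 10 * log10(1 / tau)
Compute 1 / tau = 1 / 0.09367 = 10.6758
Compute log10(10.6758) = 1.0284
TL = 10 * 1.0284 = 10.28

10.28 dB


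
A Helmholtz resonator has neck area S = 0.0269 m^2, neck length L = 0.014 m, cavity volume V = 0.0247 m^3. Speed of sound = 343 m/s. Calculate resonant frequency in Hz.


Given values:
  S = 0.0269 m^2, L = 0.014 m, V = 0.0247 m^3, c = 343 m/s
Formula: f = (c / (2*pi)) * sqrt(S / (V * L))
Compute V * L = 0.0247 * 0.014 = 0.0003458
Compute S / (V * L) = 0.0269 / 0.0003458 = 77.7906
Compute sqrt(77.7906) = 8.819898
Compute c / (2*pi) = 343 / 6.283185 = 54.590148
f = 54.590148 * 8.819898 = 481.48

481.48 Hz


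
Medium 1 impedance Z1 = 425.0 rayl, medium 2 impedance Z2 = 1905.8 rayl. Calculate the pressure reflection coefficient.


Given values:
  Z1 = 425.0 rayl, Z2 = 1905.8 rayl
Formula: R = (Z2 - Z1) / (Z2 + Z1)
Numerator: Z2 - Z1 = 1905.8 - 425.0 = 1480.8
Denominator: Z2 + Z1 = 1905.8 + 425.0 = 2330.8
R = 1480.8 / 2330.8 = 0.6353

0.6353


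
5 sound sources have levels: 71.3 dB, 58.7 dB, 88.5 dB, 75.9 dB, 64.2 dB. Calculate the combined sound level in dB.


Formula: L_total = 10 * log10( sum(10^(Li/10)) )
  Source 1: 10^(71.3/10) = 13489628.8259
  Source 2: 10^(58.7/10) = 741310.2413
  Source 3: 10^(88.5/10) = 707945784.3841
  Source 4: 10^(75.9/10) = 38904514.4994
  Source 5: 10^(64.2/10) = 2630267.9919
Sum of linear values = 763711505.9426
L_total = 10 * log10(763711505.9426) = 88.83

88.83 dB


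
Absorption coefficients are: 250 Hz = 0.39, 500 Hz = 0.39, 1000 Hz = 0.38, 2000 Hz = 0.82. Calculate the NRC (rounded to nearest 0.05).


Given values:
  a_250 = 0.39, a_500 = 0.39
  a_1000 = 0.38, a_2000 = 0.82
Formula: NRC = (a250 + a500 + a1000 + a2000) / 4
Sum = 0.39 + 0.39 + 0.38 + 0.82 = 1.98
NRC = 1.98 / 4 = 0.495
Rounded to nearest 0.05: 0.5

0.5


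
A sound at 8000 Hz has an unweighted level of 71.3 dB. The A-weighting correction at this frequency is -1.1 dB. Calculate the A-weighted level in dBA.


Given values:
  SPL = 71.3 dB
  A-weighting at 8000 Hz = -1.1 dB
Formula: L_A = SPL + A_weight
L_A = 71.3 + (-1.1)
L_A = 70.2

70.2 dBA


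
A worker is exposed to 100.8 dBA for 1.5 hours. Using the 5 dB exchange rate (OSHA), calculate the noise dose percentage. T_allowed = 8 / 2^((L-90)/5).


Given values:
  L = 100.8 dBA, T = 1.5 hours
Formula: T_allowed = 8 / 2^((L - 90) / 5)
Compute exponent: (100.8 - 90) / 5 = 2.16
Compute 2^(2.16) = 4.469149
T_allowed = 8 / 4.469149 = 1.79005 hours
Dose = (T / T_allowed) * 100
Dose = (1.5 / 1.79005) * 100 = 83.8

83.8 %


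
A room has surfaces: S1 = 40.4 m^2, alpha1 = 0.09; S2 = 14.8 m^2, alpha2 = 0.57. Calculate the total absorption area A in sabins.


Given surfaces:
  Surface 1: 40.4 * 0.09 = 3.636
  Surface 2: 14.8 * 0.57 = 8.436
Formula: A = sum(Si * alpha_i)
A = 3.636 + 8.436
A = 12.07

12.07 sabins


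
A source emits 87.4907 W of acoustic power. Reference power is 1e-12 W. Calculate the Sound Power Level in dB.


Given values:
  W = 87.4907 W
  W_ref = 1e-12 W
Formula: SWL = 10 * log10(W / W_ref)
Compute ratio: W / W_ref = 87490700000000
Compute log10: log10(87490700000000) = 13.941962
Multiply: SWL = 10 * 13.941962 = 139.42

139.42 dB


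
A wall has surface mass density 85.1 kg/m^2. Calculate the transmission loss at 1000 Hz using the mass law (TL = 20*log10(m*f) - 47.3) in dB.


Given values:
  m = 85.1 kg/m^2, f = 1000 Hz
Formula: TL = 20 * log10(m * f) - 47.3
Compute m * f = 85.1 * 1000 = 85100.0
Compute log10(85100.0) = 4.92993
Compute 20 * 4.92993 = 98.5986
TL = 98.5986 - 47.3 = 51.3

51.3 dB


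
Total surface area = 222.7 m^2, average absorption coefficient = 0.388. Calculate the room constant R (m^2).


Given values:
  S = 222.7 m^2, alpha = 0.388
Formula: R = S * alpha / (1 - alpha)
Numerator: 222.7 * 0.388 = 86.4076
Denominator: 1 - 0.388 = 0.612
R = 86.4076 / 0.612 = 141.19

141.19 m^2


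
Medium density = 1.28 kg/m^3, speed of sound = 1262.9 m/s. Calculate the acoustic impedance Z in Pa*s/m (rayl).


Given values:
  rho = 1.28 kg/m^3
  c = 1262.9 m/s
Formula: Z = rho * c
Z = 1.28 * 1262.9
Z = 1616.51

1616.51 rayl


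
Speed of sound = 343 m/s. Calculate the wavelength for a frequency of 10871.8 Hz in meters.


Given values:
  c = 343 m/s, f = 10871.8 Hz
Formula: lambda = c / f
lambda = 343 / 10871.8
lambda = 0.0315

0.0315 m


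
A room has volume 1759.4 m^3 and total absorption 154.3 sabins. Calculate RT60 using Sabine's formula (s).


Given values:
  V = 1759.4 m^3
  A = 154.3 sabins
Formula: RT60 = 0.161 * V / A
Numerator: 0.161 * 1759.4 = 283.2634
RT60 = 283.2634 / 154.3 = 1.836

1.836 s


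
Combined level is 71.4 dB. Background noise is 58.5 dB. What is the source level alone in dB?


Given values:
  L_total = 71.4 dB, L_bg = 58.5 dB
Formula: L_source = 10 * log10(10^(L_total/10) - 10^(L_bg/10))
Convert to linear:
  10^(71.4/10) = 13803842.646
  10^(58.5/10) = 707945.7844
Difference: 13803842.646 - 707945.7844 = 13095896.8616
L_source = 10 * log10(13095896.8616) = 71.17

71.17 dB


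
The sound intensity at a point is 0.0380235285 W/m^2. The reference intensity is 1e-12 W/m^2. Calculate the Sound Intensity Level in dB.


Given values:
  I = 0.0380235285 W/m^2
  I_ref = 1e-12 W/m^2
Formula: SIL = 10 * log10(I / I_ref)
Compute ratio: I / I_ref = 38023528500
Compute log10: log10(38023528500) = 10.580052
Multiply: SIL = 10 * 10.580052 = 105.8

105.8 dB


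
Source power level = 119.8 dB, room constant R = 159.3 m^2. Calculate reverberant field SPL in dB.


Given values:
  Lw = 119.8 dB, R = 159.3 m^2
Formula: SPL = Lw + 10 * log10(4 / R)
Compute 4 / R = 4 / 159.3 = 0.02511
Compute 10 * log10(0.02511) = -16.0015
SPL = 119.8 + (-16.0015) = 103.8

103.8 dB


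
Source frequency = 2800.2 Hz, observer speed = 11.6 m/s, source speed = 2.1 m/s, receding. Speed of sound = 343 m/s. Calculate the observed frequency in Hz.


Given values:
  f_s = 2800.2 Hz, v_o = 11.6 m/s, v_s = 2.1 m/s
  Direction: receding
Formula: f_o = f_s * (c - v_o) / (c + v_s)
Numerator: c - v_o = 343 - 11.6 = 331.4
Denominator: c + v_s = 343 + 2.1 = 345.1
f_o = 2800.2 * 331.4 / 345.1 = 2689.04

2689.04 Hz


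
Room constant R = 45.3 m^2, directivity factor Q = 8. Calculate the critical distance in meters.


Given values:
  R = 45.3 m^2, Q = 8
Formula: d_c = 0.141 * sqrt(Q * R)
Compute Q * R = 8 * 45.3 = 362.4
Compute sqrt(362.4) = 19.0368
d_c = 0.141 * 19.0368 = 2.684

2.684 m


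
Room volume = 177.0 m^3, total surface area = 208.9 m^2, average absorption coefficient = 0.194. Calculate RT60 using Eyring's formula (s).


Given values:
  V = 177.0 m^3, S = 208.9 m^2, alpha = 0.194
Formula: RT60 = 0.161 * V / (-S * ln(1 - alpha))
Compute ln(1 - 0.194) = ln(0.806) = -0.215672
Denominator: -208.9 * -0.215672 = 45.0539
Numerator: 0.161 * 177.0 = 28.497
RT60 = 28.497 / 45.0539 = 0.633

0.633 s


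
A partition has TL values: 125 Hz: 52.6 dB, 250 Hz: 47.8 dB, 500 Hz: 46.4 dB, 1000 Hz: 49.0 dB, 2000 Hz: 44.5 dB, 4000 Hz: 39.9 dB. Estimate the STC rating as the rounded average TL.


Given TL values at each frequency:
  125 Hz: 52.6 dB
  250 Hz: 47.8 dB
  500 Hz: 46.4 dB
  1000 Hz: 49.0 dB
  2000 Hz: 44.5 dB
  4000 Hz: 39.9 dB
Formula: STC ~ round(average of TL values)
Sum = 52.6 + 47.8 + 46.4 + 49.0 + 44.5 + 39.9 = 280.2
Average = 280.2 / 6 = 46.7
Rounded: 47

47


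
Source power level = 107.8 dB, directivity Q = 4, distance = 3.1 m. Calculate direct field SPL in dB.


Given values:
  Lw = 107.8 dB, Q = 4, r = 3.1 m
Formula: SPL = Lw + 10 * log10(Q / (4 * pi * r^2))
Compute 4 * pi * r^2 = 4 * pi * 3.1^2 = 120.7628
Compute Q / denom = 4 / 120.7628 = 0.03312278
Compute 10 * log10(0.03312278) = -14.7987
SPL = 107.8 + (-14.7987) = 93.0

93.0 dB


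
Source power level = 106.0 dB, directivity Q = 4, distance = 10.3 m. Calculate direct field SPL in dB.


Given values:
  Lw = 106.0 dB, Q = 4, r = 10.3 m
Formula: SPL = Lw + 10 * log10(Q / (4 * pi * r^2))
Compute 4 * pi * r^2 = 4 * pi * 10.3^2 = 1333.1663
Compute Q / denom = 4 / 1333.1663 = 0.00300038
Compute 10 * log10(0.00300038) = -25.2282
SPL = 106.0 + (-25.2282) = 80.77

80.77 dB


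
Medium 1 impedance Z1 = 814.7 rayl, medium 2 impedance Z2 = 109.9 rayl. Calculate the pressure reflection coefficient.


Given values:
  Z1 = 814.7 rayl, Z2 = 109.9 rayl
Formula: R = (Z2 - Z1) / (Z2 + Z1)
Numerator: Z2 - Z1 = 109.9 - 814.7 = -704.8
Denominator: Z2 + Z1 = 109.9 + 814.7 = 924.6
R = -704.8 / 924.6 = -0.7623

-0.7623


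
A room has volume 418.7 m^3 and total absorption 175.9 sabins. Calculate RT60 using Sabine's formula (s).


Given values:
  V = 418.7 m^3
  A = 175.9 sabins
Formula: RT60 = 0.161 * V / A
Numerator: 0.161 * 418.7 = 67.4107
RT60 = 67.4107 / 175.9 = 0.383

0.383 s


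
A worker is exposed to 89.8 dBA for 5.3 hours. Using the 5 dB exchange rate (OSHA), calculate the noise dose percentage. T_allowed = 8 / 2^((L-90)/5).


Given values:
  L = 89.8 dBA, T = 5.3 hours
Formula: T_allowed = 8 / 2^((L - 90) / 5)
Compute exponent: (89.8 - 90) / 5 = -0.04
Compute 2^(-0.04) = 0.972655
T_allowed = 8 / 0.972655 = 8.22491 hours
Dose = (T / T_allowed) * 100
Dose = (5.3 / 8.22491) * 100 = 64.44

64.44 %


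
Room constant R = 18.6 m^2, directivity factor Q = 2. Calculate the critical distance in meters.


Given values:
  R = 18.6 m^2, Q = 2
Formula: d_c = 0.141 * sqrt(Q * R)
Compute Q * R = 2 * 18.6 = 37.2
Compute sqrt(37.2) = 6.0992
d_c = 0.141 * 6.0992 = 0.86

0.86 m


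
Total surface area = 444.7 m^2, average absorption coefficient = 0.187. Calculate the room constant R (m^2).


Given values:
  S = 444.7 m^2, alpha = 0.187
Formula: R = S * alpha / (1 - alpha)
Numerator: 444.7 * 0.187 = 83.1589
Denominator: 1 - 0.187 = 0.813
R = 83.1589 / 0.813 = 102.29

102.29 m^2


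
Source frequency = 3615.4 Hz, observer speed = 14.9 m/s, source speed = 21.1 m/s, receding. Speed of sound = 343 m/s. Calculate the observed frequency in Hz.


Given values:
  f_s = 3615.4 Hz, v_o = 14.9 m/s, v_s = 21.1 m/s
  Direction: receding
Formula: f_o = f_s * (c - v_o) / (c + v_s)
Numerator: c - v_o = 343 - 14.9 = 328.1
Denominator: c + v_s = 343 + 21.1 = 364.1
f_o = 3615.4 * 328.1 / 364.1 = 3257.93

3257.93 Hz


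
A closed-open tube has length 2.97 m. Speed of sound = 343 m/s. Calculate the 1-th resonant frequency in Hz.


Given values:
  Tube type: closed-open, L = 2.97 m, c = 343 m/s, n = 1
Formula: f_n = (2n - 1) * c / (4 * L)
Compute 2n - 1 = 2*1 - 1 = 1
Compute 4 * L = 4 * 2.97 = 11.88
f = 1 * 343 / 11.88
f = 28.87

28.87 Hz


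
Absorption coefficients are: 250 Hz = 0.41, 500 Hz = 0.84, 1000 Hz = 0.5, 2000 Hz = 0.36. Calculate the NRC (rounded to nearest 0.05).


Given values:
  a_250 = 0.41, a_500 = 0.84
  a_1000 = 0.5, a_2000 = 0.36
Formula: NRC = (a250 + a500 + a1000 + a2000) / 4
Sum = 0.41 + 0.84 + 0.5 + 0.36 = 2.11
NRC = 2.11 / 4 = 0.5275
Rounded to nearest 0.05: 0.55

0.55


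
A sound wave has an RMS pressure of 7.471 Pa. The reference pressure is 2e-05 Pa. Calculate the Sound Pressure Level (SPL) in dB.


Given values:
  p = 7.471 Pa
  p_ref = 2e-05 Pa
Formula: SPL = 20 * log10(p / p_ref)
Compute ratio: p / p_ref = 7.471 / 2e-05 = 373550
Compute log10: log10(373550) = 5.572349
Multiply: SPL = 20 * 5.572349 = 111.45

111.45 dB


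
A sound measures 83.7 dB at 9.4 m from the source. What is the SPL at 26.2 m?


Given values:
  SPL1 = 83.7 dB, r1 = 9.4 m, r2 = 26.2 m
Formula: SPL2 = SPL1 - 20 * log10(r2 / r1)
Compute ratio: r2 / r1 = 26.2 / 9.4 = 2.7872
Compute log10: log10(2.7872) = 0.445168
Compute drop: 20 * 0.445168 = 8.9034
SPL2 = 83.7 - 8.9034 = 74.8

74.8 dB


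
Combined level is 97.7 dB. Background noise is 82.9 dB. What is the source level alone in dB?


Given values:
  L_total = 97.7 dB, L_bg = 82.9 dB
Formula: L_source = 10 * log10(10^(L_total/10) - 10^(L_bg/10))
Convert to linear:
  10^(97.7/10) = 5888436553.5559
  10^(82.9/10) = 194984459.9758
Difference: 5888436553.5559 - 194984459.9758 = 5693452093.5801
L_source = 10 * log10(5693452093.5801) = 97.55

97.55 dB


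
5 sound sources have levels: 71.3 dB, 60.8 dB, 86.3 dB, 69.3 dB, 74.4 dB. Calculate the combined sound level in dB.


Formula: L_total = 10 * log10( sum(10^(Li/10)) )
  Source 1: 10^(71.3/10) = 13489628.8259
  Source 2: 10^(60.8/10) = 1202264.4346
  Source 3: 10^(86.3/10) = 426579518.8016
  Source 4: 10^(69.3/10) = 8511380.382
  Source 5: 10^(74.4/10) = 27542287.0334
Sum of linear values = 477325079.4775
L_total = 10 * log10(477325079.4775) = 86.79

86.79 dB


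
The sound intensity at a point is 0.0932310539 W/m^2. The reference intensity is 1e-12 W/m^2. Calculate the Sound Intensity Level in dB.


Given values:
  I = 0.0932310539 W/m^2
  I_ref = 1e-12 W/m^2
Formula: SIL = 10 * log10(I / I_ref)
Compute ratio: I / I_ref = 93231053900
Compute log10: log10(93231053900) = 10.969561
Multiply: SIL = 10 * 10.969561 = 109.7

109.7 dB


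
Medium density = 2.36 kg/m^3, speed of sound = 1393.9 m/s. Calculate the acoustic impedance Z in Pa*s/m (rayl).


Given values:
  rho = 2.36 kg/m^3
  c = 1393.9 m/s
Formula: Z = rho * c
Z = 2.36 * 1393.9
Z = 3289.6

3289.6 rayl


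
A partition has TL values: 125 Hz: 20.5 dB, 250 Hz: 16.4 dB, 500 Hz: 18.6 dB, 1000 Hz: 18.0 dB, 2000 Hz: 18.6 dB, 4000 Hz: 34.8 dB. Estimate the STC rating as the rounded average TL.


Given TL values at each frequency:
  125 Hz: 20.5 dB
  250 Hz: 16.4 dB
  500 Hz: 18.6 dB
  1000 Hz: 18.0 dB
  2000 Hz: 18.6 dB
  4000 Hz: 34.8 dB
Formula: STC ~ round(average of TL values)
Sum = 20.5 + 16.4 + 18.6 + 18.0 + 18.6 + 34.8 = 126.9
Average = 126.9 / 6 = 21.15
Rounded: 21

21


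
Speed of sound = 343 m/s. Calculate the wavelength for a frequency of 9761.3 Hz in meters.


Given values:
  c = 343 m/s, f = 9761.3 Hz
Formula: lambda = c / f
lambda = 343 / 9761.3
lambda = 0.0351

0.0351 m


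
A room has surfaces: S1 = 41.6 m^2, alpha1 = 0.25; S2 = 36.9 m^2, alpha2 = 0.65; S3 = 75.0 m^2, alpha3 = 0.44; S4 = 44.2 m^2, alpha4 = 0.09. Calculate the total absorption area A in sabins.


Given surfaces:
  Surface 1: 41.6 * 0.25 = 10.4
  Surface 2: 36.9 * 0.65 = 23.985
  Surface 3: 75.0 * 0.44 = 33.0
  Surface 4: 44.2 * 0.09 = 3.978
Formula: A = sum(Si * alpha_i)
A = 10.4 + 23.985 + 33.0 + 3.978
A = 71.36

71.36 sabins


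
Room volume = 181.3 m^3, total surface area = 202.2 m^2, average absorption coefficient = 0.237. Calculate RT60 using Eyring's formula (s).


Given values:
  V = 181.3 m^3, S = 202.2 m^2, alpha = 0.237
Formula: RT60 = 0.161 * V / (-S * ln(1 - alpha))
Compute ln(1 - 0.237) = ln(0.763) = -0.270497
Denominator: -202.2 * -0.270497 = 54.6945
Numerator: 0.161 * 181.3 = 29.1893
RT60 = 29.1893 / 54.6945 = 0.534

0.534 s


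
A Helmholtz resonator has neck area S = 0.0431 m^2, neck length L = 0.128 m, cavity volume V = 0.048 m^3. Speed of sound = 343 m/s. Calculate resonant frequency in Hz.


Given values:
  S = 0.0431 m^2, L = 0.128 m, V = 0.048 m^3, c = 343 m/s
Formula: f = (c / (2*pi)) * sqrt(S / (V * L))
Compute V * L = 0.048 * 0.128 = 0.006144
Compute S / (V * L) = 0.0431 / 0.006144 = 7.015
Compute sqrt(7.015) = 2.648585
Compute c / (2*pi) = 343 / 6.283185 = 54.590148
f = 54.590148 * 2.648585 = 144.59

144.59 Hz


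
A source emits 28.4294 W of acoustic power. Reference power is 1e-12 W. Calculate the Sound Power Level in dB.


Given values:
  W = 28.4294 W
  W_ref = 1e-12 W
Formula: SWL = 10 * log10(W / W_ref)
Compute ratio: W / W_ref = 28429400000000
Compute log10: log10(28429400000000) = 13.453768
Multiply: SWL = 10 * 13.453768 = 134.54

134.54 dB


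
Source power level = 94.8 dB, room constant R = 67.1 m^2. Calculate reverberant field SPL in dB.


Given values:
  Lw = 94.8 dB, R = 67.1 m^2
Formula: SPL = Lw + 10 * log10(4 / R)
Compute 4 / R = 4 / 67.1 = 0.059613
Compute 10 * log10(0.059613) = -12.2466
SPL = 94.8 + (-12.2466) = 82.55

82.55 dB


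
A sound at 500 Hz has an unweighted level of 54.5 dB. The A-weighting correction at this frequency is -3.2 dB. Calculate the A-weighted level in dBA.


Given values:
  SPL = 54.5 dB
  A-weighting at 500 Hz = -3.2 dB
Formula: L_A = SPL + A_weight
L_A = 54.5 + (-3.2)
L_A = 51.3

51.3 dBA


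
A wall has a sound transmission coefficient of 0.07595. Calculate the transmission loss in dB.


Given values:
  tau = 0.07595
Formula: TL = 10 * log10(1 / tau)
Compute 1 / tau = 1 / 0.07595 = 13.1666
Compute log10(13.1666) = 1.119474
TL = 10 * 1.119474 = 11.19

11.19 dB


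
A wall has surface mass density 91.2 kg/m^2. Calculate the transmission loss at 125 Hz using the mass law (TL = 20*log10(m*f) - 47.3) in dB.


Given values:
  m = 91.2 kg/m^2, f = 125 Hz
Formula: TL = 20 * log10(m * f) - 47.3
Compute m * f = 91.2 * 125 = 11400.0
Compute log10(11400.0) = 4.056905
Compute 20 * 4.056905 = 81.1381
TL = 81.1381 - 47.3 = 33.84

33.84 dB


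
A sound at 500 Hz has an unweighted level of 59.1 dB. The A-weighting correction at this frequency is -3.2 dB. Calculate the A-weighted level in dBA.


Given values:
  SPL = 59.1 dB
  A-weighting at 500 Hz = -3.2 dB
Formula: L_A = SPL + A_weight
L_A = 59.1 + (-3.2)
L_A = 55.9

55.9 dBA


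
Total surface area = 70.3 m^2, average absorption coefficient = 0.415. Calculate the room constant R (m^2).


Given values:
  S = 70.3 m^2, alpha = 0.415
Formula: R = S * alpha / (1 - alpha)
Numerator: 70.3 * 0.415 = 29.1745
Denominator: 1 - 0.415 = 0.585
R = 29.1745 / 0.585 = 49.87

49.87 m^2


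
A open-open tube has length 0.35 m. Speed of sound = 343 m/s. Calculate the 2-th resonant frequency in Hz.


Given values:
  Tube type: open-open, L = 0.35 m, c = 343 m/s, n = 2
Formula: f_n = n * c / (2 * L)
Compute 2 * L = 2 * 0.35 = 0.7
f = 2 * 343 / 0.7
f = 980.0

980.0 Hz


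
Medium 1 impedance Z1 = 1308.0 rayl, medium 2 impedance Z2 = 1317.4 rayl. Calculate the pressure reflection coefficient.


Given values:
  Z1 = 1308.0 rayl, Z2 = 1317.4 rayl
Formula: R = (Z2 - Z1) / (Z2 + Z1)
Numerator: Z2 - Z1 = 1317.4 - 1308.0 = 9.4
Denominator: Z2 + Z1 = 1317.4 + 1308.0 = 2625.4
R = 9.4 / 2625.4 = 0.0036

0.0036


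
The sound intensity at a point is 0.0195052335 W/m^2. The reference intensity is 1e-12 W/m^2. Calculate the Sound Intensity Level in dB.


Given values:
  I = 0.0195052335 W/m^2
  I_ref = 1e-12 W/m^2
Formula: SIL = 10 * log10(I / I_ref)
Compute ratio: I / I_ref = 19505233500
Compute log10: log10(19505233500) = 10.290151
Multiply: SIL = 10 * 10.290151 = 102.9

102.9 dB


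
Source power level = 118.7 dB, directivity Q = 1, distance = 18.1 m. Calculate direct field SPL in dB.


Given values:
  Lw = 118.7 dB, Q = 1, r = 18.1 m
Formula: SPL = Lw + 10 * log10(Q / (4 * pi * r^2))
Compute 4 * pi * r^2 = 4 * pi * 18.1^2 = 4116.8687
Compute Q / denom = 1 / 4116.8687 = 0.0002429
Compute 10 * log10(0.0002429) = -36.1457
SPL = 118.7 + (-36.1457) = 82.55

82.55 dB


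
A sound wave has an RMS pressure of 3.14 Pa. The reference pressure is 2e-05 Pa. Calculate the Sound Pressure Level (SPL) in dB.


Given values:
  p = 3.14 Pa
  p_ref = 2e-05 Pa
Formula: SPL = 20 * log10(p / p_ref)
Compute ratio: p / p_ref = 3.14 / 2e-05 = 157000
Compute log10: log10(157000) = 5.1959
Multiply: SPL = 20 * 5.1959 = 103.92

103.92 dB


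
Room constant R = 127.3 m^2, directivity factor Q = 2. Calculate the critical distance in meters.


Given values:
  R = 127.3 m^2, Q = 2
Formula: d_c = 0.141 * sqrt(Q * R)
Compute Q * R = 2 * 127.3 = 254.6
Compute sqrt(254.6) = 15.9562
d_c = 0.141 * 15.9562 = 2.25

2.25 m


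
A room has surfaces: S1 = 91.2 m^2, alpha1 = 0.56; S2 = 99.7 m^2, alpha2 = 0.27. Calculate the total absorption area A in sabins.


Given surfaces:
  Surface 1: 91.2 * 0.56 = 51.072
  Surface 2: 99.7 * 0.27 = 26.919
Formula: A = sum(Si * alpha_i)
A = 51.072 + 26.919
A = 77.99

77.99 sabins


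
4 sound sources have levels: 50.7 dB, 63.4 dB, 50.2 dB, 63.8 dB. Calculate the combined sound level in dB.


Formula: L_total = 10 * log10( sum(10^(Li/10)) )
  Source 1: 10^(50.7/10) = 117489.7555
  Source 2: 10^(63.4/10) = 2187761.6239
  Source 3: 10^(50.2/10) = 104712.8548
  Source 4: 10^(63.8/10) = 2398832.919
Sum of linear values = 4808797.1532
L_total = 10 * log10(4808797.1532) = 66.82

66.82 dB


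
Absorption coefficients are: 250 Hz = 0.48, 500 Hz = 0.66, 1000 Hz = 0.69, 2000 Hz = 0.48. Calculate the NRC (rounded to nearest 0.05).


Given values:
  a_250 = 0.48, a_500 = 0.66
  a_1000 = 0.69, a_2000 = 0.48
Formula: NRC = (a250 + a500 + a1000 + a2000) / 4
Sum = 0.48 + 0.66 + 0.69 + 0.48 = 2.31
NRC = 2.31 / 4 = 0.5775
Rounded to nearest 0.05: 0.6

0.6


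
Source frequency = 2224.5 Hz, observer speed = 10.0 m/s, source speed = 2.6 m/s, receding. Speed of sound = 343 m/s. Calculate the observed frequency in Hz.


Given values:
  f_s = 2224.5 Hz, v_o = 10.0 m/s, v_s = 2.6 m/s
  Direction: receding
Formula: f_o = f_s * (c - v_o) / (c + v_s)
Numerator: c - v_o = 343 - 10.0 = 333.0
Denominator: c + v_s = 343 + 2.6 = 345.6
f_o = 2224.5 * 333.0 / 345.6 = 2143.4

2143.4 Hz


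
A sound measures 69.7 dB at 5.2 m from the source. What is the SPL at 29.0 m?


Given values:
  SPL1 = 69.7 dB, r1 = 5.2 m, r2 = 29.0 m
Formula: SPL2 = SPL1 - 20 * log10(r2 / r1)
Compute ratio: r2 / r1 = 29.0 / 5.2 = 5.5769
Compute log10: log10(5.5769) = 0.746393
Compute drop: 20 * 0.746393 = 14.9279
SPL2 = 69.7 - 14.9279 = 54.77

54.77 dB


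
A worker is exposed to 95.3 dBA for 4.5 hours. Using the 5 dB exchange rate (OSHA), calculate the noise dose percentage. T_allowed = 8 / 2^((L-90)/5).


Given values:
  L = 95.3 dBA, T = 4.5 hours
Formula: T_allowed = 8 / 2^((L - 90) / 5)
Compute exponent: (95.3 - 90) / 5 = 1.06
Compute 2^(1.06) = 2.084932
T_allowed = 8 / 2.084932 = 3.837056 hours
Dose = (T / T_allowed) * 100
Dose = (4.5 / 3.837056) * 100 = 117.28

117.28 %


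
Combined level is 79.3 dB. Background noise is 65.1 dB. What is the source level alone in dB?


Given values:
  L_total = 79.3 dB, L_bg = 65.1 dB
Formula: L_source = 10 * log10(10^(L_total/10) - 10^(L_bg/10))
Convert to linear:
  10^(79.3/10) = 85113803.8202
  10^(65.1/10) = 3235936.5693
Difference: 85113803.8202 - 3235936.5693 = 81877867.2509
L_source = 10 * log10(81877867.2509) = 79.13

79.13 dB


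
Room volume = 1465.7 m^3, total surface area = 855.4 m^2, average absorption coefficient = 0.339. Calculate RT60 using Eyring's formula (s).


Given values:
  V = 1465.7 m^3, S = 855.4 m^2, alpha = 0.339
Formula: RT60 = 0.161 * V / (-S * ln(1 - alpha))
Compute ln(1 - 0.339) = ln(0.661) = -0.414001
Denominator: -855.4 * -0.414001 = 354.1365
Numerator: 0.161 * 1465.7 = 235.9777
RT60 = 235.9777 / 354.1365 = 0.666

0.666 s


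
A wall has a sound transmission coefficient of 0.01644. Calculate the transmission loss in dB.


Given values:
  tau = 0.01644
Formula: TL = 10 * log10(1 / tau)
Compute 1 / tau = 1 / 0.01644 = 60.8273
Compute log10(60.8273) = 1.784099
TL = 10 * 1.784099 = 17.84

17.84 dB


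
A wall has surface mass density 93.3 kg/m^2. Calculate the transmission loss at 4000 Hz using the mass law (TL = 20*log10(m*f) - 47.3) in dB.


Given values:
  m = 93.3 kg/m^2, f = 4000 Hz
Formula: TL = 20 * log10(m * f) - 47.3
Compute m * f = 93.3 * 4000 = 373200.0
Compute log10(373200.0) = 5.571942
Compute 20 * 5.571942 = 111.4388
TL = 111.4388 - 47.3 = 64.14

64.14 dB


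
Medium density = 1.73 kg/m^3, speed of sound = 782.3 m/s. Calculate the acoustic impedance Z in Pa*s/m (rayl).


Given values:
  rho = 1.73 kg/m^3
  c = 782.3 m/s
Formula: Z = rho * c
Z = 1.73 * 782.3
Z = 1353.38

1353.38 rayl


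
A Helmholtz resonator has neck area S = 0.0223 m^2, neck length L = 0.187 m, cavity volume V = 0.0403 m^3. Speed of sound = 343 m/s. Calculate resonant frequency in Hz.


Given values:
  S = 0.0223 m^2, L = 0.187 m, V = 0.0403 m^3, c = 343 m/s
Formula: f = (c / (2*pi)) * sqrt(S / (V * L))
Compute V * L = 0.0403 * 0.187 = 0.0075361
Compute S / (V * L) = 0.0223 / 0.0075361 = 2.9591
Compute sqrt(2.9591) = 1.720203
Compute c / (2*pi) = 343 / 6.283185 = 54.590148
f = 54.590148 * 1.720203 = 93.91

93.91 Hz


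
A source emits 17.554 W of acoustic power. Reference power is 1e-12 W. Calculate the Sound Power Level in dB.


Given values:
  W = 17.554 W
  W_ref = 1e-12 W
Formula: SWL = 10 * log10(W / W_ref)
Compute ratio: W / W_ref = 17554000000000
Compute log10: log10(17554000000000) = 13.244376
Multiply: SWL = 10 * 13.244376 = 132.44

132.44 dB


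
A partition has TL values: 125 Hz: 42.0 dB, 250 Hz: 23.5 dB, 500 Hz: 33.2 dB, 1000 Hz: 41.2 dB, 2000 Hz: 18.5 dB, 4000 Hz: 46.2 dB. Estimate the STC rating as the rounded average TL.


Given TL values at each frequency:
  125 Hz: 42.0 dB
  250 Hz: 23.5 dB
  500 Hz: 33.2 dB
  1000 Hz: 41.2 dB
  2000 Hz: 18.5 dB
  4000 Hz: 46.2 dB
Formula: STC ~ round(average of TL values)
Sum = 42.0 + 23.5 + 33.2 + 41.2 + 18.5 + 46.2 = 204.6
Average = 204.6 / 6 = 34.1
Rounded: 34

34


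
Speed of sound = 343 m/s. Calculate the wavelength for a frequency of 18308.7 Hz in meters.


Given values:
  c = 343 m/s, f = 18308.7 Hz
Formula: lambda = c / f
lambda = 343 / 18308.7
lambda = 0.0187

0.0187 m


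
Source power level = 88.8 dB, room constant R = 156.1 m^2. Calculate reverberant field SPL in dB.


Given values:
  Lw = 88.8 dB, R = 156.1 m^2
Formula: SPL = Lw + 10 * log10(4 / R)
Compute 4 / R = 4 / 156.1 = 0.025625
Compute 10 * log10(0.025625) = -15.9134
SPL = 88.8 + (-15.9134) = 72.89

72.89 dB


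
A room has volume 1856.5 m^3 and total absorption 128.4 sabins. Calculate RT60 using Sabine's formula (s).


Given values:
  V = 1856.5 m^3
  A = 128.4 sabins
Formula: RT60 = 0.161 * V / A
Numerator: 0.161 * 1856.5 = 298.8965
RT60 = 298.8965 / 128.4 = 2.328

2.328 s
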